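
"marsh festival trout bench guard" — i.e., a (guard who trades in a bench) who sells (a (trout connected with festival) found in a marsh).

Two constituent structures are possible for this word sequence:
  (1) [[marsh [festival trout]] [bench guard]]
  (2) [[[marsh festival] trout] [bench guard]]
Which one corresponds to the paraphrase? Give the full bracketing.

[[marsh [festival trout]] [bench guard]]

The paraphrase's head is the "guard" part ("bench guard"); its modifier is "marsh festival trout".
That top-level split, carried through the inner groups, gives [[marsh [festival trout]] [bench guard]].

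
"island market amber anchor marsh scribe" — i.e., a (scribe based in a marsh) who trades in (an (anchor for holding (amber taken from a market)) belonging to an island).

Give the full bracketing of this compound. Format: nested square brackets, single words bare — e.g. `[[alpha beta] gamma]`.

[[island [[market amber] anchor]] [marsh scribe]]

Whole compound: head "scribe" (specifically "marsh scribe"), modifier "island market amber anchor".
Inside "island market amber anchor": head "anchor" (specifically "market amber anchor"), modifier "island".
Inside "market amber anchor": head "anchor", modifier "market amber".
Inside "market amber": head "amber", modifier "market".
Inside "marsh scribe": head "scribe", modifier "marsh".
So the structure is [[island [[market amber] anchor]] [marsh scribe]].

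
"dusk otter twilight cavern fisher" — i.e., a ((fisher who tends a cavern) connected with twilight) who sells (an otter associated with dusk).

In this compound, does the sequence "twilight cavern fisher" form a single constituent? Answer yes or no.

yes

The paraphrase groups the words so that "twilight cavern fisher" is one unit: it corresponds to a single parenthesized sub-phrase.
The full structure is [[dusk otter] [twilight [cavern fisher]]], in which [twilight cavern fisher] is a constituent.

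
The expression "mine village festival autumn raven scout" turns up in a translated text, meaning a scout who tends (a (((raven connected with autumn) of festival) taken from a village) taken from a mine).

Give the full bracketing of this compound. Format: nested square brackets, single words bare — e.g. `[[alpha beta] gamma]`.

Overall it is a kind of scout; the modifier is "mine village festival autumn raven".
Within "mine village festival autumn raven", the head is "raven" (specifically "village festival autumn raven") and the modifier is "mine".
Within "village festival autumn raven", the head is "raven" (specifically "festival autumn raven") and the modifier is "village".
Within "festival autumn raven", the head is "raven" (specifically "autumn raven") and the modifier is "festival".
Within "autumn raven", the head is "raven" and the modifier is "autumn".
Assembled: [[mine [village [festival [autumn raven]]]] scout].

[[mine [village [festival [autumn raven]]]] scout]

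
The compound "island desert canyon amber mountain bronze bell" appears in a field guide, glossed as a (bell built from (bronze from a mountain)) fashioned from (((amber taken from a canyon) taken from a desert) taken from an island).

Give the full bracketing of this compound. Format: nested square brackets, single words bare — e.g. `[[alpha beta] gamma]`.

Overall it is a kind of bell (specifically "mountain bronze bell"); the modifier is "island desert canyon amber".
"island desert canyon amber" → head "amber" (specifically "desert canyon amber"), modifier "island".
"desert canyon amber" → head "amber" (specifically "canyon amber"), modifier "desert".
"canyon amber" → head "amber", modifier "canyon".
"mountain bronze bell" → head "bell", modifier "mountain bronze".
"mountain bronze" → head "bronze", modifier "mountain".
So the structure is [[island [desert [canyon amber]]] [[mountain bronze] bell]].

[[island [desert [canyon amber]]] [[mountain bronze] bell]]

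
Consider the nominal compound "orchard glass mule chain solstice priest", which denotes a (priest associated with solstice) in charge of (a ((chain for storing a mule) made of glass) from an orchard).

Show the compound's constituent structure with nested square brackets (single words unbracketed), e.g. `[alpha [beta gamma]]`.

[[orchard [glass [mule chain]]] [solstice priest]]

At the top level: head "priest" (specifically "solstice priest"); modifier "orchard glass mule chain".
Within "orchard glass mule chain", the head is "chain" (specifically "glass mule chain") and the modifier is "orchard".
Within "glass mule chain", the head is "chain" (specifically "mule chain") and the modifier is "glass".
Within "mule chain", the head is "chain" and the modifier is "mule".
Within "solstice priest", the head is "priest" and the modifier is "solstice".
So the structure is [[orchard [glass [mule chain]]] [solstice priest]].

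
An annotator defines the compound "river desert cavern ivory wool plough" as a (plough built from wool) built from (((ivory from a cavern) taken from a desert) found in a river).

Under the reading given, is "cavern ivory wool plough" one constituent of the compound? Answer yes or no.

no

The top-level split is [river desert cavern ivory] [wool plough]; the full structure is [[river [desert [cavern ivory]]] [wool plough]].
"cavern ivory wool plough" straddles a constituent boundary, so it is not a single unit.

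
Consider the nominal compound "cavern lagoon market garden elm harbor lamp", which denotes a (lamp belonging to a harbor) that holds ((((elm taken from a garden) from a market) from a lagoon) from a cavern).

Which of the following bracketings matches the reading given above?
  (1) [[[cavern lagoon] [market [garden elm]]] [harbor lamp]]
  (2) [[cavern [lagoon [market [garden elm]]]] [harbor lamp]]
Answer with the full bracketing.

The paraphrase's head is the "lamp" part ("harbor lamp"); its modifier is "cavern lagoon market garden elm".
That top-level split, carried through the inner groups, gives [[cavern [lagoon [market [garden elm]]]] [harbor lamp]].

[[cavern [lagoon [market [garden elm]]]] [harbor lamp]]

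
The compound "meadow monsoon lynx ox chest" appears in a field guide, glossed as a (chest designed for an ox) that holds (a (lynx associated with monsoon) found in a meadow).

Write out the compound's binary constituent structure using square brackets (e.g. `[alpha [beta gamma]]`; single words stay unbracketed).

[[meadow [monsoon lynx]] [ox chest]]

Whole compound: head "chest" (specifically "ox chest"), modifier "meadow monsoon lynx".
Inside "meadow monsoon lynx": head "lynx" (specifically "monsoon lynx"), modifier "meadow".
Inside "monsoon lynx": head "lynx", modifier "monsoon".
Inside "ox chest": head "chest", modifier "ox".
Putting it together: [[meadow [monsoon lynx]] [ox chest]].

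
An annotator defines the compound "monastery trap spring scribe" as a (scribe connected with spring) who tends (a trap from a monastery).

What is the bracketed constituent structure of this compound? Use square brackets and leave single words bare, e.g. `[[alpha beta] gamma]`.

The outermost head in the paraphrase is "scribe" (specifically "spring scribe"), modified by "monastery trap".
"monastery trap" → head "trap", modifier "monastery".
"spring scribe" → head "scribe", modifier "spring".
So the structure is [[monastery trap] [spring scribe]].

[[monastery trap] [spring scribe]]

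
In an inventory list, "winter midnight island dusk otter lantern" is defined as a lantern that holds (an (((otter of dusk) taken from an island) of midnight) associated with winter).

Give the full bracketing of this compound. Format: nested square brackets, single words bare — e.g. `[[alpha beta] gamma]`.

Whole compound: head "lantern", modifier "winter midnight island dusk otter".
"winter midnight island dusk otter" → head "otter" (specifically "midnight island dusk otter"), modifier "winter".
"midnight island dusk otter" → head "otter" (specifically "island dusk otter"), modifier "midnight".
"island dusk otter" → head "otter" (specifically "dusk otter"), modifier "island".
"dusk otter" → head "otter", modifier "dusk".
Putting it together: [[winter [midnight [island [dusk otter]]]] lantern].

[[winter [midnight [island [dusk otter]]]] lantern]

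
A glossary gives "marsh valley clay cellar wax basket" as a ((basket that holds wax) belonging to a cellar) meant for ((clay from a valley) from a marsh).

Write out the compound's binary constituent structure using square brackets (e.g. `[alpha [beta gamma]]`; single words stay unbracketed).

Overall it is a kind of basket (specifically "cellar wax basket"); the modifier is "marsh valley clay".
Within "marsh valley clay", the head is "clay" (specifically "valley clay") and the modifier is "marsh".
Within "valley clay", the head is "clay" and the modifier is "valley".
Within "cellar wax basket", the head is "basket" (specifically "wax basket") and the modifier is "cellar".
Within "wax basket", the head is "basket" and the modifier is "wax".
So the structure is [[marsh [valley clay]] [cellar [wax basket]]].

[[marsh [valley clay]] [cellar [wax basket]]]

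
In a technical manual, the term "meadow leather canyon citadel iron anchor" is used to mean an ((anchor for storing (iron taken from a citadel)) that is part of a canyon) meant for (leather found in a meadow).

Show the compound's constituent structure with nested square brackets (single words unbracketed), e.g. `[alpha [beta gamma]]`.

[[meadow leather] [canyon [[citadel iron] anchor]]]

Whole compound: head "anchor" (specifically "canyon citadel iron anchor"), modifier "meadow leather".
Within "meadow leather", the head is "leather" and the modifier is "meadow".
Within "canyon citadel iron anchor", the head is "anchor" (specifically "citadel iron anchor") and the modifier is "canyon".
Within "citadel iron anchor", the head is "anchor" and the modifier is "citadel iron".
Within "citadel iron", the head is "iron" and the modifier is "citadel".
So the structure is [[meadow leather] [canyon [[citadel iron] anchor]]].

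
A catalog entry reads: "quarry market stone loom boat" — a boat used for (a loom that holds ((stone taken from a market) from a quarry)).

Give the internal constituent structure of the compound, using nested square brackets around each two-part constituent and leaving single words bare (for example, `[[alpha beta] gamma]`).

[[[quarry [market stone]] loom] boat]

The outermost head in the paraphrase is "boat", modified by "quarry market stone loom".
"quarry market stone loom" → head "loom", modifier "quarry market stone".
"quarry market stone" → head "stone" (specifically "market stone"), modifier "quarry".
"market stone" → head "stone", modifier "market".
Assembled: [[[quarry [market stone]] loom] boat].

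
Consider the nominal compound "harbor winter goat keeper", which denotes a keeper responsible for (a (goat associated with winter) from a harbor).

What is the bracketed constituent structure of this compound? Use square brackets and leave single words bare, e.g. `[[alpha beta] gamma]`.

At the top level: head "keeper"; modifier "harbor winter goat".
"harbor winter goat" → head "goat" (specifically "winter goat"), modifier "harbor".
"winter goat" → head "goat", modifier "winter".
Putting it together: [[harbor [winter goat]] keeper].

[[harbor [winter goat]] keeper]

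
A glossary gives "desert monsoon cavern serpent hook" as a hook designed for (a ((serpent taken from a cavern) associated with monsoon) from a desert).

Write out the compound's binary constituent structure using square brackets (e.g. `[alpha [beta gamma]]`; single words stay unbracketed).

[[desert [monsoon [cavern serpent]]] hook]

Whole compound: head "hook", modifier "desert monsoon cavern serpent".
"desert monsoon cavern serpent" → head "serpent" (specifically "monsoon cavern serpent"), modifier "desert".
"monsoon cavern serpent" → head "serpent" (specifically "cavern serpent"), modifier "monsoon".
"cavern serpent" → head "serpent", modifier "cavern".
Assembled: [[desert [monsoon [cavern serpent]]] hook].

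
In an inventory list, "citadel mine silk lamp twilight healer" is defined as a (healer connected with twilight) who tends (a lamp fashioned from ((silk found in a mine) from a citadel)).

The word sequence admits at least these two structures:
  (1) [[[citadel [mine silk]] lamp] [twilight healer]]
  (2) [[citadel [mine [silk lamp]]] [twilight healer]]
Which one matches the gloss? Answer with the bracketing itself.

[[[citadel [mine silk]] lamp] [twilight healer]]

The paraphrase's head is the "healer" part ("twilight healer"); its modifier is "citadel mine silk lamp".
That top-level split, carried through the inner groups, gives [[[citadel [mine silk]] lamp] [twilight healer]].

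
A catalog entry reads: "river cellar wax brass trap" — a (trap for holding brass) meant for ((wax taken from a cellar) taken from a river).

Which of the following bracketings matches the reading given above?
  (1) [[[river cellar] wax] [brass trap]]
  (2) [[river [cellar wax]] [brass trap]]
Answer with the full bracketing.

The paraphrase's head is the "trap" part ("brass trap"); its modifier is "river cellar wax".
That top-level split, carried through the inner groups, gives [[river [cellar wax]] [brass trap]].

[[river [cellar wax]] [brass trap]]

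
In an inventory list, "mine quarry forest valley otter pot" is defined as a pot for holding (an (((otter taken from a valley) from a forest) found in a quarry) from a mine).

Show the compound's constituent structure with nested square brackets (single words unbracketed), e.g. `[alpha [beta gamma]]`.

[[mine [quarry [forest [valley otter]]]] pot]

The outermost head in the paraphrase is "pot", modified by "mine quarry forest valley otter".
"mine quarry forest valley otter" → head "otter" (specifically "quarry forest valley otter"), modifier "mine".
"quarry forest valley otter" → head "otter" (specifically "forest valley otter"), modifier "quarry".
"forest valley otter" → head "otter" (specifically "valley otter"), modifier "forest".
"valley otter" → head "otter", modifier "valley".
Putting it together: [[mine [quarry [forest [valley otter]]]] pot].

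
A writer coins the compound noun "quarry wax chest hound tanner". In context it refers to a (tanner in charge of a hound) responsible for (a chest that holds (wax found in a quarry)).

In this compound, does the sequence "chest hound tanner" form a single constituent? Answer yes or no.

no

The top-level split is [quarry wax chest] [hound tanner]; the full structure is [[[quarry wax] chest] [hound tanner]].
"chest hound tanner" straddles a constituent boundary, so it is not a single unit.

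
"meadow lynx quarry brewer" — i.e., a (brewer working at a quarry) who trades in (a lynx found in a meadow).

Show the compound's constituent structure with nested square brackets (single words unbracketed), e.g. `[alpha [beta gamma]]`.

Overall it is a kind of brewer (specifically "quarry brewer"); the modifier is "meadow lynx".
Within "meadow lynx", the head is "lynx" and the modifier is "meadow".
Within "quarry brewer", the head is "brewer" and the modifier is "quarry".
Assembled: [[meadow lynx] [quarry brewer]].

[[meadow lynx] [quarry brewer]]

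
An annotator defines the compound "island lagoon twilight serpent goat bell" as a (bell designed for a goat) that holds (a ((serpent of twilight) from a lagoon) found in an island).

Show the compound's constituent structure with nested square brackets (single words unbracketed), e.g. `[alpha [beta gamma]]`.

[[island [lagoon [twilight serpent]]] [goat bell]]

Overall it is a kind of bell (specifically "goat bell"); the modifier is "island lagoon twilight serpent".
"island lagoon twilight serpent" → head "serpent" (specifically "lagoon twilight serpent"), modifier "island".
"lagoon twilight serpent" → head "serpent" (specifically "twilight serpent"), modifier "lagoon".
"twilight serpent" → head "serpent", modifier "twilight".
"goat bell" → head "bell", modifier "goat".
So the structure is [[island [lagoon [twilight serpent]]] [goat bell]].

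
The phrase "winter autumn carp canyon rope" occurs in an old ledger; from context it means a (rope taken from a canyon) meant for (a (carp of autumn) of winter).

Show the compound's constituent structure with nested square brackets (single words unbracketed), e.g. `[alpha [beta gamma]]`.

[[winter [autumn carp]] [canyon rope]]

Overall it is a kind of rope (specifically "canyon rope"); the modifier is "winter autumn carp".
Within "winter autumn carp", the head is "carp" (specifically "autumn carp") and the modifier is "winter".
Within "autumn carp", the head is "carp" and the modifier is "autumn".
Within "canyon rope", the head is "rope" and the modifier is "canyon".
Putting it together: [[winter [autumn carp]] [canyon rope]].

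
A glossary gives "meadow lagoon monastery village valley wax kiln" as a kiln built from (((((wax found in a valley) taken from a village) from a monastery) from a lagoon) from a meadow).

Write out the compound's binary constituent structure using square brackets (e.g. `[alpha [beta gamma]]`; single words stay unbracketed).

[[meadow [lagoon [monastery [village [valley wax]]]]] kiln]

Whole compound: head "kiln", modifier "meadow lagoon monastery village valley wax".
"meadow lagoon monastery village valley wax" → head "wax" (specifically "lagoon monastery village valley wax"), modifier "meadow".
"lagoon monastery village valley wax" → head "wax" (specifically "monastery village valley wax"), modifier "lagoon".
"monastery village valley wax" → head "wax" (specifically "village valley wax"), modifier "monastery".
"village valley wax" → head "wax" (specifically "valley wax"), modifier "village".
"valley wax" → head "wax", modifier "valley".
Assembled: [[meadow [lagoon [monastery [village [valley wax]]]]] kiln].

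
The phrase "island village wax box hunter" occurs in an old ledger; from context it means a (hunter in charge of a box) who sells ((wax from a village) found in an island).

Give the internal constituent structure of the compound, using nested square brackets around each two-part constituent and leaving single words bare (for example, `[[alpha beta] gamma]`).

At the top level: head "hunter" (specifically "box hunter"); modifier "island village wax".
Inside "island village wax": head "wax" (specifically "village wax"), modifier "island".
Inside "village wax": head "wax", modifier "village".
Inside "box hunter": head "hunter", modifier "box".
So the structure is [[island [village wax]] [box hunter]].

[[island [village wax]] [box hunter]]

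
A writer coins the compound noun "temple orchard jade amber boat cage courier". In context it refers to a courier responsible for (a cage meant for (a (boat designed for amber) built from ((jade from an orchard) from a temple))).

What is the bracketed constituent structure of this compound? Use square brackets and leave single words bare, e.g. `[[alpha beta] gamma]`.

Overall it is a kind of courier; the modifier is "temple orchard jade amber boat cage".
Within "temple orchard jade amber boat cage", the head is "cage" and the modifier is "temple orchard jade amber boat".
Within "temple orchard jade amber boat", the head is "boat" (specifically "amber boat") and the modifier is "temple orchard jade".
Within "temple orchard jade", the head is "jade" (specifically "orchard jade") and the modifier is "temple".
Within "orchard jade", the head is "jade" and the modifier is "orchard".
Within "amber boat", the head is "boat" and the modifier is "amber".
Putting it together: [[[[temple [orchard jade]] [amber boat]] cage] courier].

[[[[temple [orchard jade]] [amber boat]] cage] courier]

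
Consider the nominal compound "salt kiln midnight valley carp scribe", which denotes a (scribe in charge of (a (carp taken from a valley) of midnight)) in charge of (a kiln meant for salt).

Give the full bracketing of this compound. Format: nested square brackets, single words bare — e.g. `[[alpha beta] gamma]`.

Whole compound: head "scribe" (specifically "midnight valley carp scribe"), modifier "salt kiln".
Inside "salt kiln": head "kiln", modifier "salt".
Inside "midnight valley carp scribe": head "scribe", modifier "midnight valley carp".
Inside "midnight valley carp": head "carp" (specifically "valley carp"), modifier "midnight".
Inside "valley carp": head "carp", modifier "valley".
Assembled: [[salt kiln] [[midnight [valley carp]] scribe]].

[[salt kiln] [[midnight [valley carp]] scribe]]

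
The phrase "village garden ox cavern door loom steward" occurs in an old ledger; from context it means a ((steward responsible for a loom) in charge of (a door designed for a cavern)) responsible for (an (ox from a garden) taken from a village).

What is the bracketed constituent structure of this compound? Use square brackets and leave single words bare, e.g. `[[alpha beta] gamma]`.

The outermost head in the paraphrase is "steward" (specifically "cavern door loom steward"), modified by "village garden ox".
Inside "village garden ox": head "ox" (specifically "garden ox"), modifier "village".
Inside "garden ox": head "ox", modifier "garden".
Inside "cavern door loom steward": head "steward" (specifically "loom steward"), modifier "cavern door".
Inside "cavern door": head "door", modifier "cavern".
Inside "loom steward": head "steward", modifier "loom".
Assembled: [[village [garden ox]] [[cavern door] [loom steward]]].

[[village [garden ox]] [[cavern door] [loom steward]]]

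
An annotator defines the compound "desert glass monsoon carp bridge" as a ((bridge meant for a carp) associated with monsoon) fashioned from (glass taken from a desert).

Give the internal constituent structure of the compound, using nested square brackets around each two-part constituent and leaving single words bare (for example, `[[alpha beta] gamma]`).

At the top level: head "bridge" (specifically "monsoon carp bridge"); modifier "desert glass".
Within "desert glass", the head is "glass" and the modifier is "desert".
Within "monsoon carp bridge", the head is "bridge" (specifically "carp bridge") and the modifier is "monsoon".
Within "carp bridge", the head is "bridge" and the modifier is "carp".
Putting it together: [[desert glass] [monsoon [carp bridge]]].

[[desert glass] [monsoon [carp bridge]]]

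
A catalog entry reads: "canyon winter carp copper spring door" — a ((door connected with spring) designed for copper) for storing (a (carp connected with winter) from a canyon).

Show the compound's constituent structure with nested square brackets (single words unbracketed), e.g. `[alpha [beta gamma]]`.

At the top level: head "door" (specifically "copper spring door"); modifier "canyon winter carp".
Within "canyon winter carp", the head is "carp" (specifically "winter carp") and the modifier is "canyon".
Within "winter carp", the head is "carp" and the modifier is "winter".
Within "copper spring door", the head is "door" (specifically "spring door") and the modifier is "copper".
Within "spring door", the head is "door" and the modifier is "spring".
So the structure is [[canyon [winter carp]] [copper [spring door]]].

[[canyon [winter carp]] [copper [spring door]]]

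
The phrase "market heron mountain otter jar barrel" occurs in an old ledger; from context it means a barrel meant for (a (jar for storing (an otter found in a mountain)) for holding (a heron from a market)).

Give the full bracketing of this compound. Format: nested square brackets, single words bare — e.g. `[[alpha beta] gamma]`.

Whole compound: head "barrel", modifier "market heron mountain otter jar".
Inside "market heron mountain otter jar": head "jar" (specifically "mountain otter jar"), modifier "market heron".
Inside "market heron": head "heron", modifier "market".
Inside "mountain otter jar": head "jar", modifier "mountain otter".
Inside "mountain otter": head "otter", modifier "mountain".
So the structure is [[[market heron] [[mountain otter] jar]] barrel].

[[[market heron] [[mountain otter] jar]] barrel]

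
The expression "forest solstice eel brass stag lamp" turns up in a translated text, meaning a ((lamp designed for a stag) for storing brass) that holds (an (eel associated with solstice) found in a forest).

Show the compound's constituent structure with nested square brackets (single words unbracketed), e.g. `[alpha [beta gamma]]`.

[[forest [solstice eel]] [brass [stag lamp]]]

Whole compound: head "lamp" (specifically "brass stag lamp"), modifier "forest solstice eel".
Within "forest solstice eel", the head is "eel" (specifically "solstice eel") and the modifier is "forest".
Within "solstice eel", the head is "eel" and the modifier is "solstice".
Within "brass stag lamp", the head is "lamp" (specifically "stag lamp") and the modifier is "brass".
Within "stag lamp", the head is "lamp" and the modifier is "stag".
Assembled: [[forest [solstice eel]] [brass [stag lamp]]].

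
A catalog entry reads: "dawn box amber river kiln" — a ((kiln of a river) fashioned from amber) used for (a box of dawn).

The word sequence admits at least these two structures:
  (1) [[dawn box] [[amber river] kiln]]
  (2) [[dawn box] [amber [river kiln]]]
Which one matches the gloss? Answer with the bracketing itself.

The paraphrase's head is the "kiln" part ("amber river kiln"); its modifier is "dawn box".
That top-level split, carried through the inner groups, gives [[dawn box] [amber [river kiln]]].

[[dawn box] [amber [river kiln]]]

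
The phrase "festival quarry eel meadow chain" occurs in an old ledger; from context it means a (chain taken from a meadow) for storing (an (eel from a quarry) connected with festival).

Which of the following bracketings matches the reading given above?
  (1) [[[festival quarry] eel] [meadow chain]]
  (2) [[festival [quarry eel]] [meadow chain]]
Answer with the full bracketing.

[[festival [quarry eel]] [meadow chain]]

The paraphrase's head is the "chain" part ("meadow chain"); its modifier is "festival quarry eel".
That top-level split, carried through the inner groups, gives [[festival [quarry eel]] [meadow chain]].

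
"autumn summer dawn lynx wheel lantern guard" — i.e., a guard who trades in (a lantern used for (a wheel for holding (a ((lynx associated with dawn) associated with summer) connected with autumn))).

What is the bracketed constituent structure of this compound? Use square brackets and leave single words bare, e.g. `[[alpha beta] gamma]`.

[[[[autumn [summer [dawn lynx]]] wheel] lantern] guard]

At the top level: head "guard"; modifier "autumn summer dawn lynx wheel lantern".
"autumn summer dawn lynx wheel lantern" → head "lantern", modifier "autumn summer dawn lynx wheel".
"autumn summer dawn lynx wheel" → head "wheel", modifier "autumn summer dawn lynx".
"autumn summer dawn lynx" → head "lynx" (specifically "summer dawn lynx"), modifier "autumn".
"summer dawn lynx" → head "lynx" (specifically "dawn lynx"), modifier "summer".
"dawn lynx" → head "lynx", modifier "dawn".
So the structure is [[[[autumn [summer [dawn lynx]]] wheel] lantern] guard].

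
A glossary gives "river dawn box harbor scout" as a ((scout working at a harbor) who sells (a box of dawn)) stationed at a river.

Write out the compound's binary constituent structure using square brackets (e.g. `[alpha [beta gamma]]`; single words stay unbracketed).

The outermost head in the paraphrase is "scout" (specifically "dawn box harbor scout"), modified by "river".
Within "dawn box harbor scout", the head is "scout" (specifically "harbor scout") and the modifier is "dawn box".
Within "dawn box", the head is "box" and the modifier is "dawn".
Within "harbor scout", the head is "scout" and the modifier is "harbor".
Assembled: [river [[dawn box] [harbor scout]]].

[river [[dawn box] [harbor scout]]]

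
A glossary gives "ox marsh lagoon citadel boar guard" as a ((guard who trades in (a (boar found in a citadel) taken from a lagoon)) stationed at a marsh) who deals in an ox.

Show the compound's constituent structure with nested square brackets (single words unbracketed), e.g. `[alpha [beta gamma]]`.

[ox [marsh [[lagoon [citadel boar]] guard]]]

Whole compound: head "guard" (specifically "marsh lagoon citadel boar guard"), modifier "ox".
Within "marsh lagoon citadel boar guard", the head is "guard" (specifically "lagoon citadel boar guard") and the modifier is "marsh".
Within "lagoon citadel boar guard", the head is "guard" and the modifier is "lagoon citadel boar".
Within "lagoon citadel boar", the head is "boar" (specifically "citadel boar") and the modifier is "lagoon".
Within "citadel boar", the head is "boar" and the modifier is "citadel".
Putting it together: [ox [marsh [[lagoon [citadel boar]] guard]]].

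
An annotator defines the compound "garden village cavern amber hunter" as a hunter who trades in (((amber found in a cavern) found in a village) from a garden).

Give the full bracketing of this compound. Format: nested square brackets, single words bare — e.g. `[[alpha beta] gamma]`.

[[garden [village [cavern amber]]] hunter]

At the top level: head "hunter"; modifier "garden village cavern amber".
Inside "garden village cavern amber": head "amber" (specifically "village cavern amber"), modifier "garden".
Inside "village cavern amber": head "amber" (specifically "cavern amber"), modifier "village".
Inside "cavern amber": head "amber", modifier "cavern".
So the structure is [[garden [village [cavern amber]]] hunter].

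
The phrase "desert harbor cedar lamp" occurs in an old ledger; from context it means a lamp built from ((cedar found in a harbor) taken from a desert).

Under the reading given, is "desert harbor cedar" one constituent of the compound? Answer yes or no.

The paraphrase groups the words so that "desert harbor cedar" is one unit: it corresponds to a single parenthesized sub-phrase.
The full structure is [[desert [harbor cedar]] lamp], in which [desert harbor cedar] is a constituent.

yes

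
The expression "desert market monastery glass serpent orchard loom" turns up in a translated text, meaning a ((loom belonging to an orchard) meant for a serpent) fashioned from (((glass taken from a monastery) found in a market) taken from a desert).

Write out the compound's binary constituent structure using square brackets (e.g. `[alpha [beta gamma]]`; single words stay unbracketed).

Overall it is a kind of loom (specifically "serpent orchard loom"); the modifier is "desert market monastery glass".
Within "desert market monastery glass", the head is "glass" (specifically "market monastery glass") and the modifier is "desert".
Within "market monastery glass", the head is "glass" (specifically "monastery glass") and the modifier is "market".
Within "monastery glass", the head is "glass" and the modifier is "monastery".
Within "serpent orchard loom", the head is "loom" (specifically "orchard loom") and the modifier is "serpent".
Within "orchard loom", the head is "loom" and the modifier is "orchard".
Putting it together: [[desert [market [monastery glass]]] [serpent [orchard loom]]].

[[desert [market [monastery glass]]] [serpent [orchard loom]]]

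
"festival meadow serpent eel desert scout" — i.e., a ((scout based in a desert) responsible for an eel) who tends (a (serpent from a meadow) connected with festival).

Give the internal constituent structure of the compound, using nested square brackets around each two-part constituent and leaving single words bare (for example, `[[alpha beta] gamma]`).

The outermost head in the paraphrase is "scout" (specifically "eel desert scout"), modified by "festival meadow serpent".
Inside "festival meadow serpent": head "serpent" (specifically "meadow serpent"), modifier "festival".
Inside "meadow serpent": head "serpent", modifier "meadow".
Inside "eel desert scout": head "scout" (specifically "desert scout"), modifier "eel".
Inside "desert scout": head "scout", modifier "desert".
Putting it together: [[festival [meadow serpent]] [eel [desert scout]]].

[[festival [meadow serpent]] [eel [desert scout]]]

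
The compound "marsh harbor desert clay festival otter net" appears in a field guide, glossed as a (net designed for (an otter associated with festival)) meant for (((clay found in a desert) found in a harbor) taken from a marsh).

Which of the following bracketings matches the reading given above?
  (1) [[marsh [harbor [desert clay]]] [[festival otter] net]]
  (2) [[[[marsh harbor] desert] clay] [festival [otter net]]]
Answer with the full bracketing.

[[marsh [harbor [desert clay]]] [[festival otter] net]]

The paraphrase's head is the "net" part ("festival otter net"); its modifier is "marsh harbor desert clay".
That top-level split, carried through the inner groups, gives [[marsh [harbor [desert clay]]] [[festival otter] net]].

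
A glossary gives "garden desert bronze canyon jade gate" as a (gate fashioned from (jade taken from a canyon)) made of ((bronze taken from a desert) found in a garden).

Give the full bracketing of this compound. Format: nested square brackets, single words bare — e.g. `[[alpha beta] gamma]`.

At the top level: head "gate" (specifically "canyon jade gate"); modifier "garden desert bronze".
Within "garden desert bronze", the head is "bronze" (specifically "desert bronze") and the modifier is "garden".
Within "desert bronze", the head is "bronze" and the modifier is "desert".
Within "canyon jade gate", the head is "gate" and the modifier is "canyon jade".
Within "canyon jade", the head is "jade" and the modifier is "canyon".
Assembled: [[garden [desert bronze]] [[canyon jade] gate]].

[[garden [desert bronze]] [[canyon jade] gate]]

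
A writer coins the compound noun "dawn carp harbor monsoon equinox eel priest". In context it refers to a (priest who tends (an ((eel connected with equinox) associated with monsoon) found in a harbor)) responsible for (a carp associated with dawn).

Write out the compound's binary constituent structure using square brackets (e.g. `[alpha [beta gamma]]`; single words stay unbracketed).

Overall it is a kind of priest (specifically "harbor monsoon equinox eel priest"); the modifier is "dawn carp".
"dawn carp" → head "carp", modifier "dawn".
"harbor monsoon equinox eel priest" → head "priest", modifier "harbor monsoon equinox eel".
"harbor monsoon equinox eel" → head "eel" (specifically "monsoon equinox eel"), modifier "harbor".
"monsoon equinox eel" → head "eel" (specifically "equinox eel"), modifier "monsoon".
"equinox eel" → head "eel", modifier "equinox".
So the structure is [[dawn carp] [[harbor [monsoon [equinox eel]]] priest]].

[[dawn carp] [[harbor [monsoon [equinox eel]]] priest]]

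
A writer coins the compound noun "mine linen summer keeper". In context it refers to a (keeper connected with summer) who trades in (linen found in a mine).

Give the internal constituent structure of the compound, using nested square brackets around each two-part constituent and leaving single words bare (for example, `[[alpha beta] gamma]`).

Whole compound: head "keeper" (specifically "summer keeper"), modifier "mine linen".
Within "mine linen", the head is "linen" and the modifier is "mine".
Within "summer keeper", the head is "keeper" and the modifier is "summer".
Assembled: [[mine linen] [summer keeper]].

[[mine linen] [summer keeper]]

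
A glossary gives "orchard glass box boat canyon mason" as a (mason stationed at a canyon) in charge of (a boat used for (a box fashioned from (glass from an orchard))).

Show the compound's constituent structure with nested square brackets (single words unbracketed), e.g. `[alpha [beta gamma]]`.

[[[[orchard glass] box] boat] [canyon mason]]

The outermost head in the paraphrase is "mason" (specifically "canyon mason"), modified by "orchard glass box boat".
"orchard glass box boat" → head "boat", modifier "orchard glass box".
"orchard glass box" → head "box", modifier "orchard glass".
"orchard glass" → head "glass", modifier "orchard".
"canyon mason" → head "mason", modifier "canyon".
Assembled: [[[[orchard glass] box] boat] [canyon mason]].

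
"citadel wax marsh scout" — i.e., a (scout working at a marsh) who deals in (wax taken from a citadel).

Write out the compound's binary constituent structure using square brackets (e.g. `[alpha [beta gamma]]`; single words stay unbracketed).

[[citadel wax] [marsh scout]]

At the top level: head "scout" (specifically "marsh scout"); modifier "citadel wax".
"citadel wax" → head "wax", modifier "citadel".
"marsh scout" → head "scout", modifier "marsh".
So the structure is [[citadel wax] [marsh scout]].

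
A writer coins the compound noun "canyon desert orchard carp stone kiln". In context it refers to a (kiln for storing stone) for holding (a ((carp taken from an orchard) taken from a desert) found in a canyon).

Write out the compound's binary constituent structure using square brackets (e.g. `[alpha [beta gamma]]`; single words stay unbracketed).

Whole compound: head "kiln" (specifically "stone kiln"), modifier "canyon desert orchard carp".
Inside "canyon desert orchard carp": head "carp" (specifically "desert orchard carp"), modifier "canyon".
Inside "desert orchard carp": head "carp" (specifically "orchard carp"), modifier "desert".
Inside "orchard carp": head "carp", modifier "orchard".
Inside "stone kiln": head "kiln", modifier "stone".
Assembled: [[canyon [desert [orchard carp]]] [stone kiln]].

[[canyon [desert [orchard carp]]] [stone kiln]]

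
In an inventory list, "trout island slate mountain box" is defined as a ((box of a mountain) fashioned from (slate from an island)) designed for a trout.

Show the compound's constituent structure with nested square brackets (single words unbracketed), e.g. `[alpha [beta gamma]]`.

[trout [[island slate] [mountain box]]]

The outermost head in the paraphrase is "box" (specifically "island slate mountain box"), modified by "trout".
"island slate mountain box" → head "box" (specifically "mountain box"), modifier "island slate".
"island slate" → head "slate", modifier "island".
"mountain box" → head "box", modifier "mountain".
So the structure is [trout [[island slate] [mountain box]]].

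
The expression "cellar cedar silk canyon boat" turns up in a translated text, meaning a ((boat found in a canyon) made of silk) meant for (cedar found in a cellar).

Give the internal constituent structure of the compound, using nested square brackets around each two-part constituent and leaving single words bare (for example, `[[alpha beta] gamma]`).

Whole compound: head "boat" (specifically "silk canyon boat"), modifier "cellar cedar".
Within "cellar cedar", the head is "cedar" and the modifier is "cellar".
Within "silk canyon boat", the head is "boat" (specifically "canyon boat") and the modifier is "silk".
Within "canyon boat", the head is "boat" and the modifier is "canyon".
Putting it together: [[cellar cedar] [silk [canyon boat]]].

[[cellar cedar] [silk [canyon boat]]]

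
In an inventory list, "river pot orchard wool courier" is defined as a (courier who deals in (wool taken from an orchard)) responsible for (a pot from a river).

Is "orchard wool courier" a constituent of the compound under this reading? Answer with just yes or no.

The paraphrase groups the words so that "orchard wool courier" is one unit: it corresponds to a single parenthesized sub-phrase.
The full structure is [[river pot] [[orchard wool] courier]], in which [orchard wool courier] is a constituent.

yes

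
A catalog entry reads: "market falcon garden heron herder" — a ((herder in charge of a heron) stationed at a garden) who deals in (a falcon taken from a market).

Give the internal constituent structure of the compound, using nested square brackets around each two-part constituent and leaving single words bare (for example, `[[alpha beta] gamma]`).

Overall it is a kind of herder (specifically "garden heron herder"); the modifier is "market falcon".
Within "market falcon", the head is "falcon" and the modifier is "market".
Within "garden heron herder", the head is "herder" (specifically "heron herder") and the modifier is "garden".
Within "heron herder", the head is "herder" and the modifier is "heron".
Putting it together: [[market falcon] [garden [heron herder]]].

[[market falcon] [garden [heron herder]]]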